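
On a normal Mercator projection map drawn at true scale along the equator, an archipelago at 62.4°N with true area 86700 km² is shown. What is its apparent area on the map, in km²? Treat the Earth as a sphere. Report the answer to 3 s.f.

404000 km²

The Mercator projection is conformal; its linear scale factor is the same in every direction and equals sec φ = 1/cos φ.
Areal scale = k² = sec²φ = 1/cos²(62.4°) = 1/0.4633² = 4.659.
Apparent area = 86700 × 4.659 ≈ 404000 km².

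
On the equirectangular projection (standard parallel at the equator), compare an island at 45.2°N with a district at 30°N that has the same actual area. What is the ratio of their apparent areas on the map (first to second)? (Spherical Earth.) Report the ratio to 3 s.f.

1.23

For the equirectangular projection with φ₀ = 0 (plate carrée), h = 1 along meridians and k = sec φ along parallels.
Areal scale at 45.2°: h·k = 1.000 × 1.419 = 1.419.
Areal scale at 30°: h·k = 1.000 × 1.155 = 1.155.
Ratio = 1.419/1.155 ≈ 1.23.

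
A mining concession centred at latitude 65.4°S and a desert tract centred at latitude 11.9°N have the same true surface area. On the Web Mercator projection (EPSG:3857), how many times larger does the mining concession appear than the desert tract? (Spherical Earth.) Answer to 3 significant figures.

5.53

Mercator is conformal with k = sec φ, so areal scale = k² = sec²φ.
At 65.4°: sec²(65.4°) = 1/0.4163² = 5.771.
At 11.9°: sec²(11.9°) = 1/0.9785² = 1.044.
Ratio = 5.771/1.044 = cos²(11.9°)/cos²(65.4°) ≈ 5.53.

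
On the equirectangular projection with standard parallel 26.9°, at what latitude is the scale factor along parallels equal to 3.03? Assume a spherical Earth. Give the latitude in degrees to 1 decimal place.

With standard parallel φ₀ = 26.9°, the equirectangular projection gives x = Rλ cos φ₀, y = Rφ, so h = 1 and k = cos 26.9° / cos φ.
k = cos φ₀ / cos φ = 3.03  ⇒  cos φ = cos 26.9° / 3.03 = 0.2943.
φ = arccos(0.2943) ≈ 72.9°.

72.9°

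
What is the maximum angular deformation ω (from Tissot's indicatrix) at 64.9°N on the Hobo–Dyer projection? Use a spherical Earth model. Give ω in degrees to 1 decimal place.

Hobo–Dyer is a cylindrical equal-area projection with standard parallels at ±37.5°. A cylindrical equal-area projection with standard parallel φ₀ has meridian scale h = cos φ / cos φ₀ and parallel scale k = cos φ₀ / cos φ (so areas are preserved, h·k = 1).
At 64.9°: h = 0.5347, k = 1.870; principal scales a = 1.870, b = 0.5347.
sin(ω/2) = (a − b)/(a + b) = 1.336/2.405 = 0.5553, so ω = 2 arcsin(0.5553) ≈ 67.5°.

67.5°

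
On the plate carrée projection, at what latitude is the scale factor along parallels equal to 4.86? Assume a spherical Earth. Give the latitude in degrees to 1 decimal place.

78.1°

Plate carrée: h = 1, k = sec φ along parallels.
sec φ = 4.86  ⇒  cos φ = 0.2058  ⇒  φ ≈ 78.1°.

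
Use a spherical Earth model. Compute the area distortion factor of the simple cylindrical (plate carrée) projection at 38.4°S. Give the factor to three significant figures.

1.28

In the plate carrée (x = Rλ, y = Rφ), meridians are true-scale (h = 1) and parallels are stretched by k = sec φ.
Areal scale = h·k = 1 × sec φ; at 38.4°, h = 1.000, k = 1.276, so h·k = 1.276.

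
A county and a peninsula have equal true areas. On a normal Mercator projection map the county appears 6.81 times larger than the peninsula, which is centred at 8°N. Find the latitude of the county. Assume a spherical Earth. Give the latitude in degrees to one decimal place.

On Mercator, (apparent₁)/(apparent₂) = sec²φ₁ / sec²φ₂ when true areas are equal.
cos²φ₂ / cos²φ₁ = 6.81  ⇒  cos φ₁ = cos 8° / √6.81 = 0.9903/2.610 = 0.3795.
φ₁ = arccos(0.3795) ≈ 67.7°.

67.7°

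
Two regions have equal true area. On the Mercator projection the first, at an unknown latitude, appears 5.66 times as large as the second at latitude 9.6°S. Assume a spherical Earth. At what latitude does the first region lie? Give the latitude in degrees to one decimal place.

65.5°

Mercator areal scale is sec²φ, so apparent-area ratio = sec²φ₁ / sec²φ₂ = cos²φ₂ / cos²φ₁.
cos²φ₂ / cos²φ₁ = 5.66  ⇒  cos φ₁ = cos 9.6° / √5.66 = 0.9860/2.379 = 0.4144.
φ₁ = arccos(0.4144) ≈ 65.5°.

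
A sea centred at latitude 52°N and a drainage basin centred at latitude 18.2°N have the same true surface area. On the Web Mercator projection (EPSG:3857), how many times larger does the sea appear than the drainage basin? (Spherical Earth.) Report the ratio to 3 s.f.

2.38

On Mercator, area is exaggerated by sec²φ = 1/cos²φ.
At 52°: sec²(52°) = 1/0.6157² = 2.638.
At 18.2°: sec²(18.2°) = 1/0.9500² = 1.108.
Ratio = 2.638/1.108 = cos²(18.2°)/cos²(52°) ≈ 2.38.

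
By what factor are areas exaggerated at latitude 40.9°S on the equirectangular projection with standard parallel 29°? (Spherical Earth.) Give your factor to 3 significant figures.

1.16

The equidistant cylindrical projection with φ₀ = 29° has h = 1 (meridians true) and k = cos φ₀ / cos φ along parallels.
Areal scale = h·k = 1 × cos φ₀ / cos φ; at 40.9°, h = 1.000, k = 1.157, so h·k = 1.157.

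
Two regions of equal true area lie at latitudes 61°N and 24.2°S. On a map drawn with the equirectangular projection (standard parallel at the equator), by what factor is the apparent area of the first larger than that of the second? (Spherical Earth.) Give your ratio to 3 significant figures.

1.88

In the plate carrée (x = Rλ, y = Rφ), meridians are true-scale (h = 1) and parallels are stretched by k = sec φ.
Areal scale at 61°: h·k = 1.000 × 2.063 = 2.063.
Areal scale at 24.2°: h·k = 1.000 × 1.096 = 1.096.
Ratio = 2.063/1.096 ≈ 1.88.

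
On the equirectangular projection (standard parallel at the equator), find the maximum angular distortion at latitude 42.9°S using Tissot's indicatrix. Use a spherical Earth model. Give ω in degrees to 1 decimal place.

In the plate carrée (x = Rλ, y = Rφ), meridians are true-scale (h = 1) and parallels are stretched by k = sec φ.
At 42.9°: h = 1.000, k = 1.365; principal scales a = 1.365, b = 1.000.
sin(ω/2) = (a − b)/(a + b) = 0.3651/2.365 = 0.1544, so ω = 2 arcsin(0.1544) ≈ 17.8°.

17.8°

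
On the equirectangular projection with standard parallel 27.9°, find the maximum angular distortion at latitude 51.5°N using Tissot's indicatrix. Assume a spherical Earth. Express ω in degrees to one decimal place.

The equidistant cylindrical projection with φ₀ = 27.9° has h = 1 (meridians true) and k = cos φ₀ / cos φ along parallels.
At 51.5°: h = 1.000, k = 1.420; principal scales a = 1.420, b = 1.000.
sin(ω/2) = (a − b)/(a + b) = 0.4197/2.420 = 0.1734, so ω = 2 arcsin(0.1734) ≈ 20.0°.

20.0°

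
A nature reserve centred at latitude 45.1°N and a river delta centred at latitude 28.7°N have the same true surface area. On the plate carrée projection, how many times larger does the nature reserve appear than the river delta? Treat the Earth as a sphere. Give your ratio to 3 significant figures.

For the equirectangular projection with φ₀ = 0 (plate carrée), h = 1 along meridians and k = sec φ along parallels.
Areal scale at 45.1°: h·k = 1.000 × 1.417 = 1.417.
Areal scale at 28.7°: h·k = 1.000 × 1.140 = 1.140.
Ratio = 1.417/1.140 ≈ 1.24.

1.24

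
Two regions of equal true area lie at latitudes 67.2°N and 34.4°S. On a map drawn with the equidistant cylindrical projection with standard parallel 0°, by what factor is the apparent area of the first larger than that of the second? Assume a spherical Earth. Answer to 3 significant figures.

2.13

Plate carrée maps x = Rλ, y = Rφ. The meridian scale is h = 1 and the parallel scale is k = 1/cos φ = sec φ.
Areal scale at 67.2°: h·k = 1.000 × 2.581 = 2.581.
Areal scale at 34.4°: h·k = 1.000 × 1.212 = 1.212.
Ratio = 2.581/1.212 ≈ 2.13.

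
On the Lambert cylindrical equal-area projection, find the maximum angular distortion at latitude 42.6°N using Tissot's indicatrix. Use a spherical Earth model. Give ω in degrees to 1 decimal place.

34.6°

The Lambert cylindrical equal-area projection is the cylindrical equal-area projection with its standard parallel at the equator (φ₀ = 0). For cylindrical equal-area with standard parallel φ₀, h = cos φ / cos φ₀ and k = cos φ₀ / cos φ, so h·k = 1.
At 42.6°: h = 0.7361, k = 1.359; principal scales a = 1.359, b = 0.7361.
sin(ω/2) = (a − b)/(a + b) = 0.6224/2.095 = 0.2972, so ω = 2 arcsin(0.2972) ≈ 34.6°.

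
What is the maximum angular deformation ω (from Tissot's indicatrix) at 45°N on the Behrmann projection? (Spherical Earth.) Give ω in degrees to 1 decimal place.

The Behrmann projection is cylindrical equal-area with φ₀ = 30°. For cylindrical equal-area with standard parallel φ₀, h = cos φ / cos φ₀ and k = cos φ₀ / cos φ, so h·k = 1.
At 45°: h = 0.8165, k = 1.225; principal scales a = 1.225, b = 0.8165.
sin(ω/2) = (a − b)/(a + b) = 0.4082/2.041 = 0.2000, so ω = 2 arcsin(0.2000) ≈ 23.1°.

23.1°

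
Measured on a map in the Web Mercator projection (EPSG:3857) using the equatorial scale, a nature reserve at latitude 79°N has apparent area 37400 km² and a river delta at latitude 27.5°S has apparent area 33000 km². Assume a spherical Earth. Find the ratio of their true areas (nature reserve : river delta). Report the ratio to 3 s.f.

On Mercator the areal scale is sec²φ, so true area = apparent × cos²φ.
True area of nature reserve: 37400 × cos²(79°) = 37400 × 0.03641 = 1362 km².
True area of river delta: 33000 × cos²(27.5°) = 33000 × 0.7868 = 25960 km².
Ratio = 1362 / 25960 ≈ 0.0524.

0.0524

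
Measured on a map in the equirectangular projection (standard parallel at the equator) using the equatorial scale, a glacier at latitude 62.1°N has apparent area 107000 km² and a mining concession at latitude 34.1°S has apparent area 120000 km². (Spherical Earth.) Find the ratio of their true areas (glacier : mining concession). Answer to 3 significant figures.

Plate carrée has h = 1 and k = sec φ, giving areal scale sec φ; true area = (apparent area) · cos φ.
True area of glacier: 107000 × cos(62.1°) = 107000 × 0.4679 = 50070 km².
True area of mining concession: 120000 × cos(34.1°) = 120000 × 0.8281 = 99370 km².
Ratio = 50070 / 99370 ≈ 0.504.

0.504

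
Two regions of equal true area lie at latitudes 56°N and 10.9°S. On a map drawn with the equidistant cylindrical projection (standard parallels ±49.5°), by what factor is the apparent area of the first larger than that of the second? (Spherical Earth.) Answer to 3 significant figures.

With standard parallel φ₀ = 49.5°, the equirectangular projection gives x = Rλ cos φ₀, y = Rφ, so h = 1 and k = cos 49.5° / cos φ.
Areal scale at 56°: h·k = 1.000 × 1.161 = 1.161.
Areal scale at 10.9°: h·k = 1.000 × 0.6614 = 0.6614.
Ratio = 1.161/0.6614 ≈ 1.76.

1.76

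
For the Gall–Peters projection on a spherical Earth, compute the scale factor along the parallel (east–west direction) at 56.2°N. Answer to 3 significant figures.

1.27

The Gall–Peters projection is cylindrical equal-area with φ₀ = 45°. For cylindrical equal-area with standard parallel φ₀, h = cos φ / cos φ₀ and k = cos φ₀ / cos φ, so h·k = 1.
k = cos 45° / cos 56.2° = 0.7071/0.5563 = 1.271.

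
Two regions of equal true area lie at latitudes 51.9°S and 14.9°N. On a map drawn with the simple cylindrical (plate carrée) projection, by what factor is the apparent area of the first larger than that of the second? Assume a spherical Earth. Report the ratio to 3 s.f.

In the plate carrée (x = Rλ, y = Rφ), meridians are true-scale (h = 1) and parallels are stretched by k = sec φ.
Areal scale at 51.9°: h·k = 1.000 × 1.621 = 1.621.
Areal scale at 14.9°: h·k = 1.000 × 1.035 = 1.035.
Ratio = 1.621/1.035 ≈ 1.57.

1.57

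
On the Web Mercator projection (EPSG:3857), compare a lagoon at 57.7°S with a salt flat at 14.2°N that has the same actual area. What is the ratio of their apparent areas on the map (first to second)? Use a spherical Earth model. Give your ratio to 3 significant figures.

Mercator areal scale is sec²φ.
At 57.7°: sec²(57.7°) = 1/0.5344² = 3.502.
At 14.2°: sec²(14.2°) = 1/0.9694² = 1.064.
Ratio = 3.502/1.064 = cos²(14.2°)/cos²(57.7°) ≈ 3.29.

3.29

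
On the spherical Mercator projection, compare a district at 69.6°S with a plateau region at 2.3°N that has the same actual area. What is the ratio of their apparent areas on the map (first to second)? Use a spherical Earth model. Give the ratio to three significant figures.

Mercator areal scale is sec²φ.
At 69.6°: sec²(69.6°) = 1/0.3486² = 8.230.
At 2.3°: sec²(2.3°) = 1/0.9992² = 1.002.
Ratio = 8.230/1.002 = cos²(2.3°)/cos²(69.6°) ≈ 8.22.

8.22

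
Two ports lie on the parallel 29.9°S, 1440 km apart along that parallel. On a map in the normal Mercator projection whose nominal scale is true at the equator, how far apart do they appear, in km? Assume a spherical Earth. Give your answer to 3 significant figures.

Mercator is conformal, so the point scale is isotropic: h = k = sec φ = 1/cos φ.
Along the parallel, k = sec 29.9° = 1/0.8669 = 1.154.
Map distance = 1440 × 1.154 ≈ 1660 km.

1660 km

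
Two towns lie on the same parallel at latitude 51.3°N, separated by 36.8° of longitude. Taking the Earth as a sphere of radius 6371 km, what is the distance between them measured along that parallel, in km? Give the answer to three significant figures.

Arc length along a parallel = R cos φ · Δλ (with Δλ in radians).
= 6371 × cos 51.3° × (36.8° × π/180) = 6371 × 0.6252 × 0.6423 ≈ 2560 km.

2560 km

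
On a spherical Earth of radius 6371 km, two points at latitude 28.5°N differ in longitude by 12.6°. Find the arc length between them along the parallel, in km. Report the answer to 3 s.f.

1230 km

Arc length along a parallel = R cos φ · Δλ (with Δλ in radians).
= 6371 × cos 28.5° × (12.6° × π/180) = 6371 × 0.8788 × 0.2199 ≈ 1230 km.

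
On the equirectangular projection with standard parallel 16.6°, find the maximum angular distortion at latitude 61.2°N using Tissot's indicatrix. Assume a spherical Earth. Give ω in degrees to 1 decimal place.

With standard parallel φ₀ = 16.6°, the equirectangular projection gives x = Rλ cos φ₀, y = Rφ, so h = 1 and k = cos 16.6° / cos φ.
At 61.2°: h = 1.000, k = 1.989; principal scales a = 1.989, b = 1.000.
sin(ω/2) = (a − b)/(a + b) = 0.9892/2.989 = 0.3309, so ω = 2 arcsin(0.3309) ≈ 38.7°.

38.7°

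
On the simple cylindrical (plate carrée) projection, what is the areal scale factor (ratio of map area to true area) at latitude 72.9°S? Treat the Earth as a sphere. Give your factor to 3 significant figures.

Plate carrée maps x = Rλ, y = Rφ. The meridian scale is h = 1 and the parallel scale is k = 1/cos φ = sec φ.
Areal scale = h·k = 1 × sec φ; at 72.9°, h = 1.000, k = 3.401, so h·k = 3.401.

3.40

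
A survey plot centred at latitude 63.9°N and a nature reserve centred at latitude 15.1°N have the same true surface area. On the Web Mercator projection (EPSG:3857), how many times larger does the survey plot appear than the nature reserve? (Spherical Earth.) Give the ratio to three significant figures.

4.82

Mercator is conformal with k = sec φ, so areal scale = k² = sec²φ.
At 63.9°: sec²(63.9°) = 1/0.4399² = 5.167.
At 15.1°: sec²(15.1°) = 1/0.9655² = 1.073.
Ratio = 5.167/1.073 = cos²(15.1°)/cos²(63.9°) ≈ 4.82.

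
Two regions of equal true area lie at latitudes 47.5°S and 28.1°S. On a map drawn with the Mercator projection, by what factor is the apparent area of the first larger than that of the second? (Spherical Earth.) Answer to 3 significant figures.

1.70

Mercator is conformal with k = sec φ, so areal scale = k² = sec²φ.
At 47.5°: sec²(47.5°) = 1/0.6756² = 2.191.
At 28.1°: sec²(28.1°) = 1/0.8821² = 1.285.
Ratio = 2.191/1.285 = cos²(28.1°)/cos²(47.5°) ≈ 1.70.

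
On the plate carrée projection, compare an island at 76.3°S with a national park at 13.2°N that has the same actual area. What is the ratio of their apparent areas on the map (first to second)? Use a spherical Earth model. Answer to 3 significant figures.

For the equirectangular projection with φ₀ = 0 (plate carrée), h = 1 along meridians and k = sec φ along parallels.
Areal scale at 76.3°: h·k = 1.000 × 4.222 = 4.222.
Areal scale at 13.2°: h·k = 1.000 × 1.027 = 1.027.
Ratio = 4.222/1.027 ≈ 4.11.

4.11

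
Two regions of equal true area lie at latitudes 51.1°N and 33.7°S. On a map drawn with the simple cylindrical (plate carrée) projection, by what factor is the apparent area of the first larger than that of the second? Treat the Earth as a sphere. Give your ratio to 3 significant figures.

1.32

In the plate carrée (x = Rλ, y = Rφ), meridians are true-scale (h = 1) and parallels are stretched by k = sec φ.
Areal scale at 51.1°: h·k = 1.000 × 1.592 = 1.592.
Areal scale at 33.7°: h·k = 1.000 × 1.202 = 1.202.
Ratio = 1.592/1.202 ≈ 1.32.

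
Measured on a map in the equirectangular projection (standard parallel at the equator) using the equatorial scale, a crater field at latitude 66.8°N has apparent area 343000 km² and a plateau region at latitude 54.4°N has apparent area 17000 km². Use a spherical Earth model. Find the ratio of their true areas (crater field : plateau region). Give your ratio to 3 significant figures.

13.7

Plate carrée has h = 1 and k = sec φ, giving areal scale sec φ; true area = (apparent area) · cos φ.
True area of crater field: 343000 × cos(66.8°) = 343000 × 0.3939 = 135100 km².
True area of plateau region: 17000 × cos(54.4°) = 17000 × 0.5821 = 9896 km².
Ratio = 135100 / 9896 ≈ 13.7.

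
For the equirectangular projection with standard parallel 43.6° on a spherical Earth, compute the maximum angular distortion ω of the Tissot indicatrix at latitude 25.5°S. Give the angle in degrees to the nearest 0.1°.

In the equirectangular projection with standard parallel φ₀ = 43.6° (x = Rλ cos φ₀, y = Rφ), meridians are true-scale (h = 1) and the parallel scale is k = cos φ₀ / cos φ.
At 25.5°: h = 1.000, k = 0.8023; principal scales a = 1.000, b = 0.8023.
sin(ω/2) = (a − b)/(a + b) = 0.1977/1.802 = 0.1097, so ω = 2 arcsin(0.1097) ≈ 12.6°.

12.6°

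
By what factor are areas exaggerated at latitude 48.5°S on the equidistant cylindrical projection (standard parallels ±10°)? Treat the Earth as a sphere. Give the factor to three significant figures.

In the equirectangular projection with standard parallel φ₀ = 10° (x = Rλ cos φ₀, y = Rφ), meridians are true-scale (h = 1) and the parallel scale is k = cos φ₀ / cos φ.
Areal scale = h·k = 1 × cos φ₀ / cos φ; at 48.5°, h = 1.000, k = 1.486, so h·k = 1.486.

1.49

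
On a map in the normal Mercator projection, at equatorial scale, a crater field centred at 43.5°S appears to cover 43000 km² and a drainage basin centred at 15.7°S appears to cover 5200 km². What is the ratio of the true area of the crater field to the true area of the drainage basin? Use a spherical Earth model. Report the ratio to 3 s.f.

4.69

On Mercator the areal scale is sec²φ, so true area = apparent × cos²φ.
True area of crater field: 43000 × cos²(43.5°) = 43000 × 0.5262 = 22630 km².
True area of drainage basin: 5200 × cos²(15.7°) = 5200 × 0.9268 = 4819 km².
Ratio = 22630 / 4819 ≈ 4.69.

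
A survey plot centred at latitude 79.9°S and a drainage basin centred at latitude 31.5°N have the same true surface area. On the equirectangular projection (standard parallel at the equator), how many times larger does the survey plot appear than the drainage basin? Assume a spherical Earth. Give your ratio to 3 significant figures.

In the plate carrée (x = Rλ, y = Rφ), meridians are true-scale (h = 1) and parallels are stretched by k = sec φ.
Areal scale at 79.9°: h·k = 1.000 × 5.702 = 5.702.
Areal scale at 31.5°: h·k = 1.000 × 1.173 = 1.173.
Ratio = 5.702/1.173 ≈ 4.86.

4.86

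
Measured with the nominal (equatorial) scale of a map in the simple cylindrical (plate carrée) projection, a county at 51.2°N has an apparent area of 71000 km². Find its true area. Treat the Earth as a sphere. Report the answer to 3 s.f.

44500 km²

In the plate carrée (x = Rλ, y = Rφ), meridians are true-scale (h = 1) and parallels are stretched by k = sec φ.
Areal scale = h·k = 1 × sec φ; at 51.2°, h = 1.000, k = 1.596, so h·k = 1.596.
True area = apparent / (areal scale) = 71000 / 1.596 ≈ 44500 km².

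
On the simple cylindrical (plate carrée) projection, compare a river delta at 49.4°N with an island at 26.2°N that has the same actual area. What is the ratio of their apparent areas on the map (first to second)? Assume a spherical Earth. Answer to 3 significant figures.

In the plate carrée (x = Rλ, y = Rφ), meridians are true-scale (h = 1) and parallels are stretched by k = sec φ.
Areal scale at 49.4°: h·k = 1.000 × 1.537 = 1.537.
Areal scale at 26.2°: h·k = 1.000 × 1.115 = 1.115.
Ratio = 1.537/1.115 ≈ 1.38.

1.38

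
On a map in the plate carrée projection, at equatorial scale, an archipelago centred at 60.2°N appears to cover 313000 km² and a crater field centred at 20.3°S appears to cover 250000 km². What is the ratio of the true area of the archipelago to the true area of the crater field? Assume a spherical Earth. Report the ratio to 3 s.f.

0.663

Plate carrée has h = 1 and k = sec φ, giving areal scale sec φ; true area = (apparent area) · cos φ.
True area of archipelago: 313000 × cos(60.2°) = 313000 × 0.4970 = 155600 km².
True area of crater field: 250000 × cos(20.3°) = 250000 × 0.9379 = 234500 km².
Ratio = 155600 / 234500 ≈ 0.663.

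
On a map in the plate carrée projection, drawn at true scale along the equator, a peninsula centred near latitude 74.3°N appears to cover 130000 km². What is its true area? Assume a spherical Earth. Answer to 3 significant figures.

35200 km²

For the equirectangular projection with φ₀ = 0 (plate carrée), h = 1 along meridians and k = sec φ along parallels.
Areal scale = h·k = 1 × sec φ; at 74.3°, h = 1.000, k = 3.695, so h·k = 3.695.
True area = apparent / (areal scale) = 130000 / 3.695 ≈ 35200 km².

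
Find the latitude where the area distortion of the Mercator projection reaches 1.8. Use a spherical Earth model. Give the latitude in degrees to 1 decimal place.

Mercator areal scale is sec²φ.
sec²φ = 1.8  ⇒  cos²φ = 0.5556  ⇒  cos φ = 0.7454.
φ = arccos(0.7454) ≈ 41.8°.

41.8°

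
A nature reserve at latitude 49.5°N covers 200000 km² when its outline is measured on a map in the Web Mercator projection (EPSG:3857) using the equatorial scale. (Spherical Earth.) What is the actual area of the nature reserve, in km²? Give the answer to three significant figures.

For Mercator, h = k = sec φ (a conformal cylindrical projection has a single point scale, 1/cos φ).
Areal scale = k² = sec²φ = 1/cos²(49.5°) = 1/0.6494² = 2.371.
True area = apparent / (areal scale) = 200000 / 2.371 ≈ 84400 km².

84400 km²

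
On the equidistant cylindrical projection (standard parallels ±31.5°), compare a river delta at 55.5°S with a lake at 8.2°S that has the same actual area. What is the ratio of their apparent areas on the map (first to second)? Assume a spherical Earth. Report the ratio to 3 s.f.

With standard parallel φ₀ = 31.5°, the equirectangular projection gives x = Rλ cos φ₀, y = Rφ, so h = 1 and k = cos 31.5° / cos φ.
Areal scale at 55.5°: h·k = 1.000 × 1.505 = 1.505.
Areal scale at 8.2°: h·k = 1.000 × 0.8614 = 0.8614.
Ratio = 1.505/0.8614 ≈ 1.75.

1.75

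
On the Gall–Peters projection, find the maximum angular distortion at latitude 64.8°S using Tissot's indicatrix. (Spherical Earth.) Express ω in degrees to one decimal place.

Gall–Peters is a cylindrical equal-area projection with standard parallels at ±45°. Cylindrical equal-area (φ₀ = 45°): h = cos φ / cos 45° along meridians, k = cos 45° / cos φ along parallels; h·k = 1.
At 64.8°: h = 0.6021, k = 1.661; principal scales a = 1.661, b = 0.6021.
sin(ω/2) = (a − b)/(a + b) = 1.059/2.263 = 0.4678, so ω = 2 arcsin(0.4678) ≈ 55.8°.

55.8°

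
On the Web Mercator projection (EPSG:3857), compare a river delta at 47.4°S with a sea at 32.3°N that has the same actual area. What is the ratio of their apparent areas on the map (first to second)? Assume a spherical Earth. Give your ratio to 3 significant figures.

1.56

Mercator areal scale is sec²φ.
At 47.4°: sec²(47.4°) = 1/0.6769² = 2.183.
At 32.3°: sec²(32.3°) = 1/0.8453² = 1.400.
Ratio = 2.183/1.400 = cos²(32.3°)/cos²(47.4°) ≈ 1.56.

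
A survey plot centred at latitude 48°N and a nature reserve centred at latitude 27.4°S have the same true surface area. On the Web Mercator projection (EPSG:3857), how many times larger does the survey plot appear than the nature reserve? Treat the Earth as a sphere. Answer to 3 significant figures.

On Mercator, area is exaggerated by sec²φ = 1/cos²φ.
At 48°: sec²(48°) = 1/0.6691² = 2.233.
At 27.4°: sec²(27.4°) = 1/0.8878² = 1.269.
Ratio = 2.233/1.269 = cos²(27.4°)/cos²(48°) ≈ 1.76.

1.76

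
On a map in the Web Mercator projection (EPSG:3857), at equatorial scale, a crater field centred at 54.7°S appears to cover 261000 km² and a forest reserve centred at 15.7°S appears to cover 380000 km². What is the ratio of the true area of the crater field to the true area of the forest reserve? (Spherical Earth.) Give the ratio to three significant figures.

0.247

On Mercator the areal scale is sec²φ, so true area = apparent × cos²φ.
True area of crater field: 261000 × cos²(54.7°) = 261000 × 0.3339 = 87150 km².
True area of forest reserve: 380000 × cos²(15.7°) = 380000 × 0.9268 = 352200 km².
Ratio = 87150 / 352200 ≈ 0.247.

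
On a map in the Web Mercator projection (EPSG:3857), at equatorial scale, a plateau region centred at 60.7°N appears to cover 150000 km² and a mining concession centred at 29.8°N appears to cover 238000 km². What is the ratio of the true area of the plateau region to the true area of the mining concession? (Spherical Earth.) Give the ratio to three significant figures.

Mercator's areal exaggeration is sec²φ; hence true area = (apparent area) · cos²φ.
True area of plateau region: 150000 × cos²(60.7°) = 150000 × 0.2395 = 35920 km².
True area of mining concession: 238000 × cos²(29.8°) = 238000 × 0.7530 = 179200 km².
Ratio = 35920 / 179200 ≈ 0.200.

0.200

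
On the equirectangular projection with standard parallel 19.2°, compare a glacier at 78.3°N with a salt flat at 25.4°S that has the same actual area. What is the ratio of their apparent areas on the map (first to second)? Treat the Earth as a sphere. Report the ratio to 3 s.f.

4.45

With standard parallel φ₀ = 19.2°, the equirectangular projection gives x = Rλ cos φ₀, y = Rφ, so h = 1 and k = cos 19.2° / cos φ.
Areal scale at 78.3°: h·k = 1.000 × 4.657 = 4.657.
Areal scale at 25.4°: h·k = 1.000 × 1.045 = 1.045.
Ratio = 4.657/1.045 ≈ 4.45.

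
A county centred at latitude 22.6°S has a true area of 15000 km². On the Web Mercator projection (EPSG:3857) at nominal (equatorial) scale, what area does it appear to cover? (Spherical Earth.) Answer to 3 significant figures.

17600 km²

For Mercator, h = k = sec φ (a conformal cylindrical projection has a single point scale, 1/cos φ).
Areal scale = k² = sec²φ = 1/cos²(22.6°) = 1/0.9232² = 1.173.
Apparent area = 15000 × 1.173 ≈ 17600 km².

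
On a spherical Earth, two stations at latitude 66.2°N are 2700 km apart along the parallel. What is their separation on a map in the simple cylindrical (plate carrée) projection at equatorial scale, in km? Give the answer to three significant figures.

6690 km

For the equirectangular projection with φ₀ = 0 (plate carrée), h = 1 along meridians and k = sec φ along parallels.
Along the parallel, k = sec 66.2° = 1/0.4035 = 2.478.
Map distance = 2700 × 2.478 ≈ 6690 km.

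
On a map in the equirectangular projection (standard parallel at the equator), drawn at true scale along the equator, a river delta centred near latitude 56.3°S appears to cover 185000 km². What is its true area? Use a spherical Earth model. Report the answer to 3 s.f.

In the plate carrée (x = Rλ, y = Rφ), meridians are true-scale (h = 1) and parallels are stretched by k = sec φ.
Areal scale = h·k = 1 × sec φ; at 56.3°, h = 1.000, k = 1.802, so h·k = 1.802.
True area = apparent / (areal scale) = 185000 / 1.802 ≈ 103000 km².

103000 km²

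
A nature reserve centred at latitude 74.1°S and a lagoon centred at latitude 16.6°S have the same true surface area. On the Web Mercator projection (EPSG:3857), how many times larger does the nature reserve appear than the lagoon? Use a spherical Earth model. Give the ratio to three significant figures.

12.2

Mercator areal scale is sec²φ.
At 74.1°: sec²(74.1°) = 1/0.2740² = 13.32.
At 16.6°: sec²(16.6°) = 1/0.9583² = 1.089.
Ratio = 13.32/1.089 = cos²(16.6°)/cos²(74.1°) ≈ 12.2.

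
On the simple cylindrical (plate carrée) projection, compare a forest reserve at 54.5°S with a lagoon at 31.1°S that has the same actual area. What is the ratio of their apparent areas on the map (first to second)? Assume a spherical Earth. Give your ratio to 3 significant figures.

In the plate carrée (x = Rλ, y = Rφ), meridians are true-scale (h = 1) and parallels are stretched by k = sec φ.
Areal scale at 54.5°: h·k = 1.000 × 1.722 = 1.722.
Areal scale at 31.1°: h·k = 1.000 × 1.168 = 1.168.
Ratio = 1.722/1.168 ≈ 1.47.

1.47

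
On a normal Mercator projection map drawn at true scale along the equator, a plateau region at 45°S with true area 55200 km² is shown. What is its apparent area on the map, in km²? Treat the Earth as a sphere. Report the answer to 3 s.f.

110000 km²

Mercator is conformal, so the point scale is isotropic: h = k = sec φ = 1/cos φ.
Areal scale = k² = sec²φ = 1/cos²(45°) = 1/0.7071² = 2.000.
Apparent area = 55200 × 2.000 ≈ 110000 km².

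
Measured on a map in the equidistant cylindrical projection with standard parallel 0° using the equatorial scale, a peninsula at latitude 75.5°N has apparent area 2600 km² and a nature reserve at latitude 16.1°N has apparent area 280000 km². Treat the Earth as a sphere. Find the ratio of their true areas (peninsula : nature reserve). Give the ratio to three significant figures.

0.00242

Plate carrée has h = 1 and k = sec φ, giving areal scale sec φ; true area = (apparent area) · cos φ.
True area of peninsula: 2600 × cos(75.5°) = 2600 × 0.2504 = 651.0 km².
True area of nature reserve: 280000 × cos(16.1°) = 280000 × 0.9608 = 269000 km².
Ratio = 651.0 / 269000 ≈ 0.00242.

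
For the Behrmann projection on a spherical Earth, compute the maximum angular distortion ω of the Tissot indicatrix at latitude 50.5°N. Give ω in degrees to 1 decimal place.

34.8°

Behrmann is a cylindrical equal-area projection with standard parallels at ±30°. A cylindrical equal-area projection with standard parallel φ₀ has meridian scale h = cos φ / cos φ₀ and parallel scale k = cos φ₀ / cos φ (so areas are preserved, h·k = 1).
At 50.5°: h = 0.7345, k = 1.362; principal scales a = 1.362, b = 0.7345.
sin(ω/2) = (a − b)/(a + b) = 0.6270/2.096 = 0.2992, so ω = 2 arcsin(0.2992) ≈ 34.8°.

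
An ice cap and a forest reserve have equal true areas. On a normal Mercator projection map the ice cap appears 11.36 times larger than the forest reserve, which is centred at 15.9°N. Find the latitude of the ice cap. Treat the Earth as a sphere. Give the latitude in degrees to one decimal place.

For equal true areas on Mercator, apparent areas scale as sec²φ, so the ratio is cos²φ₂ / cos²φ₁.
cos²φ₂ / cos²φ₁ = 11.36  ⇒  cos φ₁ = cos 15.9° / √11.36 = 0.9617/3.370 = 0.2853.
φ₁ = arccos(0.2853) ≈ 73.4°.

73.4°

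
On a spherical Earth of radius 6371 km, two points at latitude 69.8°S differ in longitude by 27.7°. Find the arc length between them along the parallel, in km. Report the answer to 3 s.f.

1060 km

Arc length along a parallel = R cos φ · Δλ (with Δλ in radians).
= 6371 × cos 69.8° × (27.7° × π/180) = 6371 × 0.3453 × 0.4835 ≈ 1060 km.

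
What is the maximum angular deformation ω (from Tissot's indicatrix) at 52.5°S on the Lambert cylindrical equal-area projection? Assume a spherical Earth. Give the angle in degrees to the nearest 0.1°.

The Lambert cylindrical equal-area projection is the cylindrical equal-area projection with its standard parallel at the equator (φ₀ = 0). A cylindrical equal-area projection with standard parallel φ₀ has meridian scale h = cos φ / cos φ₀ and parallel scale k = cos φ₀ / cos φ (so areas are preserved, h·k = 1).
At 52.5°: h = 0.6088, k = 1.643; principal scales a = 1.643, b = 0.6088.
sin(ω/2) = (a − b)/(a + b) = 1.034/2.251 = 0.4592, so ω = 2 arcsin(0.4592) ≈ 54.7°.

54.7°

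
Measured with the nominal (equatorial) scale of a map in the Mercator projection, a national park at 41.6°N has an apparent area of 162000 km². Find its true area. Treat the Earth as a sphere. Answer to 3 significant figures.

90600 km²

The Mercator projection is conformal; its linear scale factor is the same in every direction and equals sec φ = 1/cos φ.
Areal scale = k² = sec²φ = 1/cos²(41.6°) = 1/0.7478² = 1.788.
True area = apparent / (areal scale) = 162000 / 1.788 ≈ 90600 km².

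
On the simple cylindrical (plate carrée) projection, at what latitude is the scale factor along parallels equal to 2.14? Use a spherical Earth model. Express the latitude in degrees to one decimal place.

Plate carrée: h = 1, k = sec φ along parallels.
sec φ = 2.14  ⇒  cos φ = 0.4673  ⇒  φ ≈ 62.1°.

62.1°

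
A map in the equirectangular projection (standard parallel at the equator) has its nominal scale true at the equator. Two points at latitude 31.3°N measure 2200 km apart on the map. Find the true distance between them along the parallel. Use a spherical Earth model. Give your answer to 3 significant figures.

For the equirectangular projection with φ₀ = 0 (plate carrée), h = 1 along meridians and k = sec φ along parallels.
Along the parallel at 31.3°, map distances are exaggerated by k = sec 31.3° = 1.170.
True distance = 2200 / 1.170 = 2200 × cos 31.3° ≈ 1880 km.

1880 km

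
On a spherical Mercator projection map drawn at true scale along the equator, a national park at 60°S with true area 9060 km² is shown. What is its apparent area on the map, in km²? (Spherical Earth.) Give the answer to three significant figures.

36200 km²

The Mercator projection is conformal; its linear scale factor is the same in every direction and equals sec φ = 1/cos φ.
Areal scale = k² = sec²φ = 1/cos²(60°) = 1/0.5000² = 4.000.
Apparent area = 9060 × 4.000 ≈ 36200 km².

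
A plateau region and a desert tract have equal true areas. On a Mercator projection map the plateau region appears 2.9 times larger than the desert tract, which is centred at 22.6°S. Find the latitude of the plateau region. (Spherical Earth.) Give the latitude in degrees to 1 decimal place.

57.2°

On Mercator, (apparent₁)/(apparent₂) = sec²φ₁ / sec²φ₂ when true areas are equal.
cos²φ₂ / cos²φ₁ = 2.9  ⇒  cos φ₁ = cos 22.6° / √2.9 = 0.9232/1.703 = 0.5421.
φ₁ = arccos(0.5421) ≈ 57.2°.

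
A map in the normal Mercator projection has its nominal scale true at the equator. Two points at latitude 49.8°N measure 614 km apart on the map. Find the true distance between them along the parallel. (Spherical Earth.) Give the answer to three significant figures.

The Mercator projection is conformal; its linear scale factor is the same in every direction and equals sec φ = 1/cos φ.
Along the parallel at 49.8°, map distances are exaggerated by k = sec 49.8° = 1.549.
True distance = 614 / 1.549 = 614 × cos 49.8° ≈ 396 km.

396 km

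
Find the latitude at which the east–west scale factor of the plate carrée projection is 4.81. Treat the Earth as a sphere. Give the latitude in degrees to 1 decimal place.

Plate carrée: h = 1, k = sec φ along parallels.
sec φ = 4.81  ⇒  cos φ = 0.2079  ⇒  φ ≈ 78.0°.

78.0°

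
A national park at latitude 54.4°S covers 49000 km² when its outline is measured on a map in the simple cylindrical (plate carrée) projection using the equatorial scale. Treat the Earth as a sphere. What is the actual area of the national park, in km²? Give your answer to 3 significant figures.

28500 km²

In the plate carrée (x = Rλ, y = Rφ), meridians are true-scale (h = 1) and parallels are stretched by k = sec φ.
Areal scale = h·k = 1 × sec φ; at 54.4°, h = 1.000, k = 1.718, so h·k = 1.718.
True area = apparent / (areal scale) = 49000 / 1.718 ≈ 28500 km².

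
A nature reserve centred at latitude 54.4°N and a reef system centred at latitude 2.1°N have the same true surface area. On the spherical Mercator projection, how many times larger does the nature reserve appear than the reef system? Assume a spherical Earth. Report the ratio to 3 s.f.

2.95

Mercator is conformal with k = sec φ, so areal scale = k² = sec²φ.
At 54.4°: sec²(54.4°) = 1/0.5821² = 2.951.
At 2.1°: sec²(2.1°) = 1/0.9993² = 1.001.
Ratio = 2.951/1.001 = cos²(2.1°)/cos²(54.4°) ≈ 2.95.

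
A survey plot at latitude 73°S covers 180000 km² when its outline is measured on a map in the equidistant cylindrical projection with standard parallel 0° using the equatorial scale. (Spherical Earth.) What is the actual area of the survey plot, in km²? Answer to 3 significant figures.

52600 km²

In the plate carrée (x = Rλ, y = Rφ), meridians are true-scale (h = 1) and parallels are stretched by k = sec φ.
Areal scale = h·k = 1 × sec φ; at 73°, h = 1.000, k = 3.420, so h·k = 3.420.
True area = apparent / (areal scale) = 180000 / 3.420 ≈ 52600 km².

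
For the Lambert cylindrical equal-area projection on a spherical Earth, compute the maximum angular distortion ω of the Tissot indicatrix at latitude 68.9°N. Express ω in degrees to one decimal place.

The Lambert cylindrical equal-area projection is the cylindrical equal-area projection with its standard parallel at the equator (φ₀ = 0). A cylindrical equal-area projection with standard parallel φ₀ has meridian scale h = cos φ / cos φ₀ and parallel scale k = cos φ₀ / cos φ (so areas are preserved, h·k = 1).
At 68.9°: h = 0.3600, k = 2.778; principal scales a = 2.778, b = 0.3600.
sin(ω/2) = (a − b)/(a + b) = 2.418/3.138 = 0.7705, so ω = 2 arcsin(0.7705) ≈ 100.8°.

100.8°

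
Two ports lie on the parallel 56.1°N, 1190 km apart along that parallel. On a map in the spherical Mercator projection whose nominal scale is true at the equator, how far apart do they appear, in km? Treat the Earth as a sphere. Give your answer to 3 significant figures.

The Mercator projection is conformal; its linear scale factor is the same in every direction and equals sec φ = 1/cos φ.
Along the parallel, k = sec 56.1° = 1/0.5577 = 1.793.
Map distance = 1190 × 1.793 ≈ 2130 km.

2130 km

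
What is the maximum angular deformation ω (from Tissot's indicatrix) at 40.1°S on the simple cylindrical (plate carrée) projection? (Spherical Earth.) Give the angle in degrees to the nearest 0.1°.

In the plate carrée (x = Rλ, y = Rφ), meridians are true-scale (h = 1) and parallels are stretched by k = sec φ.
At 40.1°: h = 1.000, k = 1.307; principal scales a = 1.307, b = 1.000.
sin(ω/2) = (a − b)/(a + b) = 0.3073/2.307 = 0.1332, so ω = 2 arcsin(0.1332) ≈ 15.3°.

15.3°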